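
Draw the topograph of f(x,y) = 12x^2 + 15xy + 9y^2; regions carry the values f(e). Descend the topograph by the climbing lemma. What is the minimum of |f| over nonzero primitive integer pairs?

translate: b→-9 (≡15 mod 24), so (12,15,9)→(12,-9,6)
flip: (12,-9,6)→(6,9,12)
translate: b→-3 (≡9 mod 12), so (6,9,12)→(6,-3,9)
reduced (well bottom): (6,-3,9) with a≤c, −a<b≤a
well minimum = a = 6

6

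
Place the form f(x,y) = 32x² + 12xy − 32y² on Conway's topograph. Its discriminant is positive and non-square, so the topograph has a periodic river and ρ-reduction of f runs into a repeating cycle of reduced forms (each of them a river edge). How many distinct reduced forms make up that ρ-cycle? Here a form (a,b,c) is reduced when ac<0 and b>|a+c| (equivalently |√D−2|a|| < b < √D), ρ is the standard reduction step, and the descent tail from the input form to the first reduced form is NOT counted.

D = 4240, ⌊√D⌋ = 65
river: ρ → (-32,52,12)
river: ρ → (12,44,-48)
river: ρ → (-48,52,8)
river: ρ → (8,60,-20)
river: ρ → (-20,60,8)
river: ρ → (8,52,-48)
river: ρ → (-48,44,12)
river: ρ → (12,52,-32)
river: ρ → (-32,12,32)
river: ρ → (32,52,-12)
river: ρ → (-12,44,48)
river: ρ → (48,52,-8)
river: ρ → (-8,60,20)
river: ρ → (20,60,-8)
river: ρ → (-8,52,48)
river: ρ → (48,44,-12)
river: ρ → (-12,52,32)
river: ρ → (32,12,-32)
ρ-cycle length = 18 (tail of 0 descent steps not counted)

18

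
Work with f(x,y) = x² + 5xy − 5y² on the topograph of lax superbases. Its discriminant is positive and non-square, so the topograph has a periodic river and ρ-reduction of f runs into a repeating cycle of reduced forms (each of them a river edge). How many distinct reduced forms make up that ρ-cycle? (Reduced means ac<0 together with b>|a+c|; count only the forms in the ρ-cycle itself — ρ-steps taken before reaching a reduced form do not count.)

D = 45, ⌊√D⌋ = 6
river: ρ → (-5,5,1)
river: ρ → (1,5,-5)
ρ-cycle length = 2 (tail of 0 descent steps not counted)

2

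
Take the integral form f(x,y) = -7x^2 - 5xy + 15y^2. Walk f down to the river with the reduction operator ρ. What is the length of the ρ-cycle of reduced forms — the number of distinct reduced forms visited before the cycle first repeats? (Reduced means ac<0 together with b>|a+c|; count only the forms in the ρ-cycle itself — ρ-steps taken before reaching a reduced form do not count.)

D = 445, ⌊√D⌋ = 21
descent: ρ → (15,5,-7)
descent: ρ → (-7,9,13)  [lands on river]
river: ρ → (13,17,-3)
river: ρ → (-3,19,7)
river: ρ → (7,9,-13)
river: ρ → (-13,17,3)
river: ρ → (3,19,-7)
ρ-cycle length = 6 (tail of 2 descent steps not counted)

6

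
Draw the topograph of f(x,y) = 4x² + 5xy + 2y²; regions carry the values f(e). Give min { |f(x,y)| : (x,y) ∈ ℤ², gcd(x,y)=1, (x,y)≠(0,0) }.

translate: b→-3 (≡5 mod 8), so (4,5,2)→(4,-3,1)
flip: (4,-3,1)→(1,3,4)
translate: b→1 (≡3 mod 2), so (1,3,4)→(1,1,2)
reduced (well bottom): (1,1,2) with a≤c, −a<b≤a
well minimum = a = 1

1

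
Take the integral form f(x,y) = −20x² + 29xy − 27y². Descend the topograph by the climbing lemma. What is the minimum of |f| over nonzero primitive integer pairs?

translate: b→11 (≡-29 mod 40), so (20,-29,27)→(20,11,18)
flip: (20,11,18)→(18,-11,20)
reduced (well bottom): (18,-11,20) with a≤c, −a<b≤a
well minimum |f| = |-18| = 18 (negative-definite)

18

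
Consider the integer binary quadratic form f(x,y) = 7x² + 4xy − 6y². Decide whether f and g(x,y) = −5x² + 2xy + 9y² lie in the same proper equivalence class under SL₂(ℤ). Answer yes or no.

D₁ = 184, D₂ = 184
river cycle of f (length 12): (-6, 8, 5), (5, 12, -2), (-2, 12, 5), (5, 8, -6), (-6, 4, 7), (7, 10, -3), (-3, 8, 10), (10, 12, -1), (-1, 12, 10), (10, 8, -3), … (2 more)
river cycle of g (length 12): (-5, 12, 2), (2, 12, -5), (-5, 8, 6), (6, 4, -7), (-7, 10, 3), (3, 8, -10), (-10, 12, 1), (1, 12, -10), (-10, 8, 3), (3, 10, -7), … (2 more)
cycles differ ⇒ inequivalent

no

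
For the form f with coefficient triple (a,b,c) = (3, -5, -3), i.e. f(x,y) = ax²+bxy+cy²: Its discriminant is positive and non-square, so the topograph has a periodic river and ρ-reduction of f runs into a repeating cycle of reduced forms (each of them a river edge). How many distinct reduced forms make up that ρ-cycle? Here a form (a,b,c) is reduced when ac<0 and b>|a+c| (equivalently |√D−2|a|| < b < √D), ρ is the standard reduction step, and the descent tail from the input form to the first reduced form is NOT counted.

D = 61, ⌊√D⌋ = 7
descent: ρ → (-3,5,3)  [lands on river]
river: ρ → (3,7,-1)
river: ρ → (-1,7,3)
river: ρ → (3,5,-3)
river: ρ → (-3,7,1)
river: ρ → (1,7,-3)
ρ-cycle length = 6 (tail of 1 descent step not counted)

6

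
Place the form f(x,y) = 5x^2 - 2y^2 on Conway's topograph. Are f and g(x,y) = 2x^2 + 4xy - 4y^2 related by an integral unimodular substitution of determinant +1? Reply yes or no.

D₁ = 40, D₂ = 48
discriminants differ ⇒ not SL₂(ℤ)-equivalent

no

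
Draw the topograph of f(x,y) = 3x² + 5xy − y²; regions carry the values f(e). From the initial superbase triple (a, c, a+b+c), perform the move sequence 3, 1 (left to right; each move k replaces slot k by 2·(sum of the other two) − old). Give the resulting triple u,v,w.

start (3,-1,7) = (f(1,0),f(0,1),f(1,1))
replace slot 3: 2·(3+(-1)) − 7 = -3 → (3,-1,-3)
replace slot 1: 2·((-1)+(-3)) − 3 = -11 → (-11,-1,-3)

-11,-1,-3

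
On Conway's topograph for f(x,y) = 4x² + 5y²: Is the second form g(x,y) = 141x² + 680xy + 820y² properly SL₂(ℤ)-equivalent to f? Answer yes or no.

D₁ = -80, D₂ = -80
f: reduced (well bottom): (4,0,5) with a≤c, −a<b≤a
g: translate: b→116 (≡680 mod 282), so (141,680,820)→(141,116,24)
g: flip: (141,116,24)→(24,-116,141)
g: translate: b→-20 (≡-116 mod 48), so (24,-116,141)→(24,-20,5)
g: flip: (24,-20,5)→(5,20,24)
g: translate: b→0 (≡20 mod 10), so (5,20,24)→(5,0,4)
g: flip: (5,0,4)→(4,0,5)
g: reduced (well bottom): (4,0,5) with a≤c, −a<b≤a
reduced forms (4, 0, 5) vs (4, 0, 5) ⇒ equivalent

yes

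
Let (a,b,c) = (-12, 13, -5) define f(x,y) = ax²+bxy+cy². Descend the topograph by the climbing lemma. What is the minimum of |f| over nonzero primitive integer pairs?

translate: b→11 (≡-13 mod 24), so (12,-13,5)→(12,11,4)
flip: (12,11,4)→(4,-11,12)
translate: b→-3 (≡-11 mod 8), so (4,-11,12)→(4,-3,5)
reduced (well bottom): (4,-3,5) with a≤c, −a<b≤a
well minimum |f| = |-4| = 4 (negative-definite)

4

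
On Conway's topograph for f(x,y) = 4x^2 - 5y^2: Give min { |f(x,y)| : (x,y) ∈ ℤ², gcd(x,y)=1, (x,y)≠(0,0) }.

descent: ρ → (-5,0,4)
descent: ρ → (4,8,-1)  [lands on river]
river: ρ → (-1,8,4)
closes: descent 2, river 2
min |a| on river = 1

1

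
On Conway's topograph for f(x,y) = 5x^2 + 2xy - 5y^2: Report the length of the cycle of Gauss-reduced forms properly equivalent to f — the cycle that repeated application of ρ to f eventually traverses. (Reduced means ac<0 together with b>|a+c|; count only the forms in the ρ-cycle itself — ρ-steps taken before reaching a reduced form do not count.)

D = 104, ⌊√D⌋ = 10
river: ρ → (-5,8,2)
river: ρ → (2,8,-5)
river: ρ → (-5,2,5)
river: ρ → (5,8,-2)
river: ρ → (-2,8,5)
river: ρ → (5,2,-5)
ρ-cycle length = 6 (tail of 0 descent steps not counted)

6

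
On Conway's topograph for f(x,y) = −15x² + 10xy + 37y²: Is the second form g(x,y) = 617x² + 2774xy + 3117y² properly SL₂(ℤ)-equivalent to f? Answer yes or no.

D₁ = 2320, D₂ = 2320
river cycle of f (length 6): (-15, 40, 12), (12, 32, -27), (-27, 22, 17), (17, 46, -3), (-3, 44, 32), (32, 20, -15)
river cycle of g (length 6): (-15, 40, 12), (12, 32, -27), (-27, 22, 17), (17, 46, -3), (-3, 44, 32), (32, 20, -15)
cycles coincide ⇒ equivalent

yes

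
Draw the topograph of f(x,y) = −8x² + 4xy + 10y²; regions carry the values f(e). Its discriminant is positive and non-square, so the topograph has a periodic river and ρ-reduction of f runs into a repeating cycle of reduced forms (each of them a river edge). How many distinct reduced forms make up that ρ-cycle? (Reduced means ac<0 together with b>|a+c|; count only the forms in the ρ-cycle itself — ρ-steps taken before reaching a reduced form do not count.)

D = 336, ⌊√D⌋ = 18
river: ρ → (10,16,-2)
river: ρ → (-2,16,10)
river: ρ → (10,4,-8)
river: ρ → (-8,12,6)
river: ρ → (6,12,-8)
river: ρ → (-8,4,10)
ρ-cycle length = 6 (tail of 0 descent steps not counted)

6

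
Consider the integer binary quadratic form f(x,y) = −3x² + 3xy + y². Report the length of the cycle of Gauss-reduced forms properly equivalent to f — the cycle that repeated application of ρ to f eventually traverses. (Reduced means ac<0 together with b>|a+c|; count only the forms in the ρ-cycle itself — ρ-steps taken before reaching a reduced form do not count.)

D = 21, ⌊√D⌋ = 4
river: ρ → (1,3,-3)
river: ρ → (-3,3,1)
ρ-cycle length = 2 (tail of 0 descent steps not counted)

2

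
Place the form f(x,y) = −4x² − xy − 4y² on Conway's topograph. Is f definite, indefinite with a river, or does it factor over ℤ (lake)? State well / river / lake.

D = b²−4ac = (-1)² − 4·(-4)·(-4) = -63
D < 0 ⇒ definite ⇒ every region one sign ⇒ single well

well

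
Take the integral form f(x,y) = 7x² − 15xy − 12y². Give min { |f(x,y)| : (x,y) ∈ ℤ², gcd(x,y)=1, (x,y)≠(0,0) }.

descent: ρ → (-12,15,7)  [lands on river]
river: ρ → (7,13,-14)
river: ρ → (-14,15,6)
river: ρ → (6,21,-5)
river: ρ → (-5,19,10)
river: ρ → (10,21,-3)
river: ρ → (-3,21,10)
river: ρ → (10,19,-5)
river: ρ → (-5,21,6)
river: ρ → (6,15,-14)
river: ρ → (-14,13,7)
river: ρ → (7,15,-12)
river: ρ → (-12,9,10)
river: ρ → (10,11,-11)
river: ρ → (-11,11,10)
river: ρ → (10,9,-12)
closes: descent 1, river 16
min |a| on river = 3

3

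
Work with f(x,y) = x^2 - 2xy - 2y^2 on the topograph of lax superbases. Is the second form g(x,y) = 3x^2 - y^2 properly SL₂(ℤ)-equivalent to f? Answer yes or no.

D₁ = 12, D₂ = 12
river cycle of f (length 2): (-2, 2, 1), (1, 2, -2)
river cycle of g (length 2): (-1, 2, 2), (2, 2, -1)
cycles differ ⇒ inequivalent

no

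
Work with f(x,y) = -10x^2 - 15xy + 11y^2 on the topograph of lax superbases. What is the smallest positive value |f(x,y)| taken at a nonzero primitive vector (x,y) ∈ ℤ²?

descent: ρ → (11,15,-10)  [lands on river]
river: ρ → (-10,25,1)
river: ρ → (1,25,-10)
river: ρ → (-10,15,11)
river: ρ → (11,7,-14)
river: ρ → (-14,21,4)
river: ρ → (4,19,-19)
river: ρ → (-19,19,4)
river: ρ → (4,21,-14)
river: ρ → (-14,7,11)
closes: descent 1, river 10
min |a| on river = 1

1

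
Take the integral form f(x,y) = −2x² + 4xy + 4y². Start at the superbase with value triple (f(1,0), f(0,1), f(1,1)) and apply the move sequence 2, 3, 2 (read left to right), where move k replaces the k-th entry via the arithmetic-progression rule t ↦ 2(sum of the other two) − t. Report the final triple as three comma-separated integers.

start (-2,4,6) = (f(1,0),f(0,1),f(1,1))
replace slot 2: 2·((-2)+6) − 4 = 4 → (-2,4,6)
replace slot 3: 2·((-2)+4) − 6 = -2 → (-2,4,-2)
replace slot 2: 2·((-2)+(-2)) − 4 = -12 → (-2,-12,-2)

-2,-12,-2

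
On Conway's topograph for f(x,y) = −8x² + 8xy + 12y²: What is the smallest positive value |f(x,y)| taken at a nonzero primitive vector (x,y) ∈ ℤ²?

river: ρ → (12,16,-4)
river: ρ → (-4,16,12)
river: ρ → (12,8,-8)
river: ρ → (-8,8,12)
closes: descent 0, river 4
min |a| on river = 4

4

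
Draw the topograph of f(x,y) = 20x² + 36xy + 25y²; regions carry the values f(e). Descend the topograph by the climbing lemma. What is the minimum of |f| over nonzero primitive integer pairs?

translate: b→-4 (≡36 mod 40), so (20,36,25)→(20,-4,9)
flip: (20,-4,9)→(9,4,20)
reduced (well bottom): (9,4,20) with a≤c, −a<b≤a
well minimum = a = 9

9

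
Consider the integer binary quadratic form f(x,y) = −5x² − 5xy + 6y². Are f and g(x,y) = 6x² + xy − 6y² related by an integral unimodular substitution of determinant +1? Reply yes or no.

D₁ = 145, D₂ = 145
river cycle of f (length 10): (6, 5, -5), (-5, 5, 6), (6, 7, -4), (-4, 9, 4), (4, 7, -6), (-6, 5, 5), (5, 5, -6), (-6, 7, 4), (4, 9, -4), (-4, 7, 6)
river cycle of g (length 6): (-6, 11, 1), (1, 11, -6), (-6, 1, 6), (6, 11, -1), (-1, 11, 6), (6, 1, -6)
cycles differ ⇒ inequivalent

no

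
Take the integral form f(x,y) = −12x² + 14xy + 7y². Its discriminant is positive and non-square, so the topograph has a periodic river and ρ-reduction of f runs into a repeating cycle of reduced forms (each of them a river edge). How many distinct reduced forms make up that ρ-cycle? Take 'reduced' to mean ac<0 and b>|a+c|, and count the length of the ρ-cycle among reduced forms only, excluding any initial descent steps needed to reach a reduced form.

D = 532, ⌊√D⌋ = 23
river: ρ → (7,14,-12)
river: ρ → (-12,10,9)
river: ρ → (9,8,-13)
river: ρ → (-13,18,4)
river: ρ → (4,22,-3)
river: ρ → (-3,20,11)
river: ρ → (11,2,-12)
river: ρ → (-12,22,1)
river: ρ → (1,22,-12)
river: ρ → (-12,2,11)
river: ρ → (11,20,-3)
river: ρ → (-3,22,4)
river: ρ → (4,18,-13)
river: ρ → (-13,8,9)
river: ρ → (9,10,-12)
river: ρ → (-12,14,7)
ρ-cycle length = 16 (tail of 0 descent steps not counted)

16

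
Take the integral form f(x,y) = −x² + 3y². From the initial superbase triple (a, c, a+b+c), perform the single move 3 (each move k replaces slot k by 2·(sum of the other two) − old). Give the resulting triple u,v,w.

start (-1,3,2) = (f(1,0),f(0,1),f(1,1))
replace slot 3: 2·((-1)+3) − 2 = 2 → (-1,3,2)

-1,3,2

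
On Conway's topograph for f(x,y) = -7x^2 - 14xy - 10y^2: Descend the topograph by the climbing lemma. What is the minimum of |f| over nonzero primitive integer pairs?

translate: b→0 (≡14 mod 14), so (7,14,10)→(7,0,3)
flip: (7,0,3)→(3,0,7)
reduced (well bottom): (3,0,7) with a≤c, −a<b≤a
well minimum |f| = |-3| = 3 (negative-definite)

3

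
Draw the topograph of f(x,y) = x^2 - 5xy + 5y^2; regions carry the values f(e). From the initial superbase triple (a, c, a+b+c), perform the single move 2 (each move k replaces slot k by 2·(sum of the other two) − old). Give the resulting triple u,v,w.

start (1,5,1) = (f(1,0),f(0,1),f(1,1))
replace slot 2: 2·(1+1) − 5 = -1 → (1,-1,1)

1,-1,1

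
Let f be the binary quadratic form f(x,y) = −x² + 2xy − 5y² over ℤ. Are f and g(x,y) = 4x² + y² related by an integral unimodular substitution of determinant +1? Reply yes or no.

D₁ = -16, D₂ = -16
f is negative-definite; reduce −f:
−f: translate: b→0 (≡-2 mod 2), so (1,-2,5)→(1,0,4)
−f: reduced (well bottom): (1,0,4) with a≤c, −a<b≤a
flip sign back: reduced form of f is (-1,0,-4)
g: flip: (4,0,1)→(1,0,4)
g: reduced (well bottom): (1,0,4) with a≤c, −a<b≤a
reduced forms (-1, 0, -4) vs (1, 0, 4) ⇒ inequivalent

no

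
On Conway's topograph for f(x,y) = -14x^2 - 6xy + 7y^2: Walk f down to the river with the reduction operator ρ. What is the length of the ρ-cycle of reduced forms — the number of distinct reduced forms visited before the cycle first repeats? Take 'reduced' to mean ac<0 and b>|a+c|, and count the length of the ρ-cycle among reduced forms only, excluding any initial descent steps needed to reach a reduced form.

D = 428, ⌊√D⌋ = 20
descent: ρ → (7,20,-1)  [lands on river]
river: ρ → (-1,20,7)
river: ρ → (7,8,-13)
river: ρ → (-13,18,2)
river: ρ → (2,18,-13)
river: ρ → (-13,8,7)
ρ-cycle length = 6 (tail of 1 descent step not counted)

6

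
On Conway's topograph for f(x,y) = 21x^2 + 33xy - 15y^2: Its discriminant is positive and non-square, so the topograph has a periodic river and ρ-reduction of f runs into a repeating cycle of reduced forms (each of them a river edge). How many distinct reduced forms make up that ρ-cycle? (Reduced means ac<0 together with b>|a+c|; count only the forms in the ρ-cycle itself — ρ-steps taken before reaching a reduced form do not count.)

D = 2349, ⌊√D⌋ = 48
river: ρ → (-15,27,27)
river: ρ → (27,27,-15)
river: ρ → (-15,33,21)
river: ρ → (21,9,-27)
river: ρ → (-27,45,3)
river: ρ → (3,45,-27)
river: ρ → (-27,9,21)
river: ρ → (21,33,-15)
ρ-cycle length = 8 (tail of 0 descent steps not counted)

8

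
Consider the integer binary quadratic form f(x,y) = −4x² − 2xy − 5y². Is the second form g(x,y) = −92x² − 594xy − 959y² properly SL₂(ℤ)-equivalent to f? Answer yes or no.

D₁ = -76, D₂ = -76
f is negative-definite; reduce −f:
−f: reduced (well bottom): (4,2,5) with a≤c, −a<b≤a
flip sign back: reduced form of f is (-4,-2,-5)
g is negative-definite; reduce −g:
−g: translate: b→42 (≡594 mod 184), so (92,594,959)→(92,42,5)
−g: flip: (92,42,5)→(5,-42,92)
−g: translate: b→-2 (≡-42 mod 10), so (5,-42,92)→(5,-2,4)
−g: flip: (5,-2,4)→(4,2,5)
−g: reduced (well bottom): (4,2,5) with a≤c, −a<b≤a
flip sign back: reduced form of g is (-4,-2,-5)
reduced forms (-4, -2, -5) vs (-4, -2, -5) ⇒ equivalent

yes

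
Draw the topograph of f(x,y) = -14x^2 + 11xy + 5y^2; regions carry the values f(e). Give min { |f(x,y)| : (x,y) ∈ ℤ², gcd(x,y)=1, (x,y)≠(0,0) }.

river: ρ → (5,19,-2)
river: ρ → (-2,17,14)
river: ρ → (14,11,-5)
river: ρ → (-5,19,2)
river: ρ → (2,17,-14)
river: ρ → (-14,11,5)
closes: descent 0, river 6
min |a| on river = 2

2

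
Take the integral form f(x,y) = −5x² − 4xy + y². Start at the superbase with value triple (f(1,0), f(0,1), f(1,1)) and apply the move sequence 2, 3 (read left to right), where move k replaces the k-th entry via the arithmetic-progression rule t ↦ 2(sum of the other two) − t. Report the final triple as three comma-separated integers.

start (-5,1,-8) = (f(1,0),f(0,1),f(1,1))
replace slot 2: 2·((-5)+(-8)) − 1 = -27 → (-5,-27,-8)
replace slot 3: 2·((-5)+(-27)) − (-8) = -56 → (-5,-27,-56)

-5,-27,-56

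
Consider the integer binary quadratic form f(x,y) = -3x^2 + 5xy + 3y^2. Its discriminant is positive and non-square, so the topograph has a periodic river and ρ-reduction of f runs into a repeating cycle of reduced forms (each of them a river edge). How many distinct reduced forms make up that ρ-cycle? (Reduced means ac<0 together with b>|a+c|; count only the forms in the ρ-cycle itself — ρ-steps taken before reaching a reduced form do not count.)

D = 61, ⌊√D⌋ = 7
river: ρ → (3,7,-1)
river: ρ → (-1,7,3)
river: ρ → (3,5,-3)
river: ρ → (-3,7,1)
river: ρ → (1,7,-3)
river: ρ → (-3,5,3)
ρ-cycle length = 6 (tail of 0 descent steps not counted)

6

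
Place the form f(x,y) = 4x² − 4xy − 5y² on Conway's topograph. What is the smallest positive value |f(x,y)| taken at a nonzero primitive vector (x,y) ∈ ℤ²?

descent: ρ → (-5,4,4)  [lands on river]
river: ρ → (4,4,-5)
river: ρ → (-5,6,3)
river: ρ → (3,6,-5)
closes: descent 1, river 4
min |a| on river = 3

3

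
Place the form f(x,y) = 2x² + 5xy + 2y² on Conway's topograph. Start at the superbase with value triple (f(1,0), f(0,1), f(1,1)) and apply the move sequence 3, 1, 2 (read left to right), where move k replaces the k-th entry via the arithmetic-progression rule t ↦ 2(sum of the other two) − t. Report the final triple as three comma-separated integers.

start (2,2,9) = (f(1,0),f(0,1),f(1,1))
replace slot 3: 2·(2+2) − 9 = -1 → (2,2,-1)
replace slot 1: 2·(2+(-1)) − 2 = 0 → (0,2,-1)
replace slot 2: 2·(0+(-1)) − 2 = -4 → (0,-4,-1)

0,-4,-1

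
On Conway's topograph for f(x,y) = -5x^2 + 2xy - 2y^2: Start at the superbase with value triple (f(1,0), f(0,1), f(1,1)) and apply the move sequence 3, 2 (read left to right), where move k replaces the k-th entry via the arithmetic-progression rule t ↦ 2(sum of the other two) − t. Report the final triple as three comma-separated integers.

start (-5,-2,-5) = (f(1,0),f(0,1),f(1,1))
replace slot 3: 2·((-5)+(-2)) − (-5) = -9 → (-5,-2,-9)
replace slot 2: 2·((-5)+(-9)) − (-2) = -26 → (-5,-26,-9)

-5,-26,-9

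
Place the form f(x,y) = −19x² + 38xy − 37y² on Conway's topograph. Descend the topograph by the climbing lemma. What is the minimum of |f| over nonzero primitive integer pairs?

translate: b→0 (≡-38 mod 38), so (19,-38,37)→(19,0,18)
flip: (19,0,18)→(18,0,19)
reduced (well bottom): (18,0,19) with a≤c, −a<b≤a
well minimum |f| = |-18| = 18 (negative-definite)

18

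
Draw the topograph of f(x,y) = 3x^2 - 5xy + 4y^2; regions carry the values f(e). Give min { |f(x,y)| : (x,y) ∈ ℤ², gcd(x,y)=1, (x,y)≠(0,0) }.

translate: b→1 (≡-5 mod 6), so (3,-5,4)→(3,1,2)
flip: (3,1,2)→(2,-1,3)
reduced (well bottom): (2,-1,3) with a≤c, −a<b≤a
well minimum = a = 2

2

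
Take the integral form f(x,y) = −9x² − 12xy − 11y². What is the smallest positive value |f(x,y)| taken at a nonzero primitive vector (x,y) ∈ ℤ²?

translate: b→-6 (≡12 mod 18), so (9,12,11)→(9,-6,8)
flip: (9,-6,8)→(8,6,9)
reduced (well bottom): (8,6,9) with a≤c, −a<b≤a
well minimum |f| = |-8| = 8 (negative-definite)

8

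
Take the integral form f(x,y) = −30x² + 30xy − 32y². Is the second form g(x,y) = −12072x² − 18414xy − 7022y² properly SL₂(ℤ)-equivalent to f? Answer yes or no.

D₁ = -2940, D₂ = -2940
f is negative-definite; reduce −f:
−f: translate: b→30 (≡-30 mod 60), so (30,-30,32)→(30,30,32)
−f: reduced (well bottom): (30,30,32) with a≤c, −a<b≤a
flip sign back: reduced form of f is (-30,-30,-32)
g is negative-definite; reduce −g:
−g: translate: b→-5730 (≡18414 mod 24144), so (12072,18414,7022)→(12072,-5730,680)
−g: flip: (12072,-5730,680)→(680,5730,12072)
−g: translate: b→290 (≡5730 mod 1360), so (680,5730,12072)→(680,290,32)
−g: flip: (680,290,32)→(32,-290,680)
−g: translate: b→30 (≡-290 mod 64), so (32,-290,680)→(32,30,30)
−g: flip: (32,30,30)→(30,-30,32)
−g: translate: b→30 (≡-30 mod 60), so (30,-30,32)→(30,30,32)
−g: reduced (well bottom): (30,30,32) with a≤c, −a<b≤a
flip sign back: reduced form of g is (-30,-30,-32)
reduced forms (-30, -30, -32) vs (-30, -30, -32) ⇒ equivalent

yes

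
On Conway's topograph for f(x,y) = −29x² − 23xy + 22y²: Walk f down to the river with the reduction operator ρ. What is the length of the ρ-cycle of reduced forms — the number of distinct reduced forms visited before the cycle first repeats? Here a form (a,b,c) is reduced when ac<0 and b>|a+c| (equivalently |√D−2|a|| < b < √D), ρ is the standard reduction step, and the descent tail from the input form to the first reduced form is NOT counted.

D = 3081, ⌊√D⌋ = 55
descent: ρ → (22,23,-29)  [lands on river]
river: ρ → (-29,35,16)
river: ρ → (16,29,-35)
river: ρ → (-35,41,10)
river: ρ → (10,39,-39)
river: ρ → (-39,39,10)
river: ρ → (10,41,-35)
river: ρ → (-35,29,16)
river: ρ → (16,35,-29)
river: ρ → (-29,23,22)
river: ρ → (22,21,-30)
river: ρ → (-30,39,13)
river: ρ → (13,39,-30)
river: ρ → (-30,21,22)
ρ-cycle length = 14 (tail of 1 descent step not counted)

14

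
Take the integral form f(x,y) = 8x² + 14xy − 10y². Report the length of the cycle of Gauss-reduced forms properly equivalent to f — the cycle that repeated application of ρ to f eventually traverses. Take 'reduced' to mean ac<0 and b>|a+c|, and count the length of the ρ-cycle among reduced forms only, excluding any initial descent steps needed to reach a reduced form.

D = 516, ⌊√D⌋ = 22
river: ρ → (-10,6,12)
river: ρ → (12,18,-4)
river: ρ → (-4,22,2)
river: ρ → (2,22,-4)
river: ρ → (-4,18,12)
river: ρ → (12,6,-10)
river: ρ → (-10,14,8)
river: ρ → (8,18,-6)
river: ρ → (-6,18,8)
river: ρ → (8,14,-10)
ρ-cycle length = 10 (tail of 0 descent steps not counted)

10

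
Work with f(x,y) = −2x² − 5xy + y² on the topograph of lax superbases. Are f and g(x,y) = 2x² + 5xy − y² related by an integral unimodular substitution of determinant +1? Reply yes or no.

D₁ = 33, D₂ = 33
river cycle of f (length 4): (1, 5, -2), (-2, 3, 3), (3, 3, -2), (-2, 5, 1)
river cycle of g (length 4): (-1, 5, 2), (2, 3, -3), (-3, 3, 2), (2, 5, -1)
cycles differ ⇒ inequivalent

no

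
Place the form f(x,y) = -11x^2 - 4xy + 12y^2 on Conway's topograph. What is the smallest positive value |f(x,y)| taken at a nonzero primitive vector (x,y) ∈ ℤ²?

descent: ρ → (12,4,-11)  [lands on river]
river: ρ → (-11,18,5)
river: ρ → (5,22,-3)
river: ρ → (-3,20,12)
closes: descent 1, river 4
min |a| on river = 3

3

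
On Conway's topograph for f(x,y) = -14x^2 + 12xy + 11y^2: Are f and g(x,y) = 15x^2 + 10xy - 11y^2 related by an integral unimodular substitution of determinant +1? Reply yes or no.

D₁ = 760, D₂ = 760
river cycle of f (length 14): (11, 10, -15), (-15, 20, 6), (6, 16, -21), (-21, 26, 1), (1, 26, -21), (-21, 16, 6), (6, 20, -15), (-15, 10, 11), (11, 12, -14), (-14, 16, 9), … (4 more)
river cycle of g (length 14): (-11, 12, 14), (14, 16, -9), (-9, 20, 10), (10, 20, -9), (-9, 16, 14), (14, 12, -11), (-11, 10, 15), (15, 20, -6), (-6, 16, 21), (21, 26, -1), … (4 more)
cycles differ ⇒ inequivalent

no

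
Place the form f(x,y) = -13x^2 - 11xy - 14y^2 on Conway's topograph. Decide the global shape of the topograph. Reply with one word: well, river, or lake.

D = b²−4ac = (-11)² − 4·(-13)·(-14) = -607
D < 0 ⇒ definite ⇒ every region one sign ⇒ single well

well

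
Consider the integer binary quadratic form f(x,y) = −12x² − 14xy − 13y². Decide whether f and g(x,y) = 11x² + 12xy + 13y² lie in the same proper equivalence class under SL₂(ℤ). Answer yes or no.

D₁ = -428, D₂ = -428
f is negative-definite; reduce −f:
−f: translate: b→-10 (≡14 mod 24), so (12,14,13)→(12,-10,11)
−f: flip: (12,-10,11)→(11,10,12)
−f: reduced (well bottom): (11,10,12) with a≤c, −a<b≤a
flip sign back: reduced form of f is (-11,-10,-12)
g: translate: b→-10 (≡12 mod 22), so (11,12,13)→(11,-10,12)
g: reduced (well bottom): (11,-10,12) with a≤c, −a<b≤a
reduced forms (-11, -10, -12) vs (11, -10, 12) ⇒ inequivalent

no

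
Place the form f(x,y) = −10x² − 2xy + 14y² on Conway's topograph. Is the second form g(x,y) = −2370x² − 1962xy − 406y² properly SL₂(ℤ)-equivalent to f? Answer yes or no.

D₁ = 564, D₂ = 564
river cycle of f (length 4): (-10, 18, 6), (6, 18, -10), (-10, 22, 2), (2, 22, -10)
river cycle of g (length 4): (-10, 18, 6), (6, 18, -10), (-10, 22, 2), (2, 22, -10)
cycles coincide ⇒ equivalent

yes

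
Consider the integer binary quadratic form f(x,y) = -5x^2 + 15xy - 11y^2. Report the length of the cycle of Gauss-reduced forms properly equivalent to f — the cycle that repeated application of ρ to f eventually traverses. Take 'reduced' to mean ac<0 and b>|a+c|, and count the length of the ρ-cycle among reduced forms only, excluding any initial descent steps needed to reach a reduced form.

D = 5, ⌊√D⌋ = 2
descent: ρ → (-11,7,-1)
descent: ρ → (-1,1,1)  [lands on river]
river: ρ → (1,1,-1)
ρ-cycle length = 2 (tail of 2 descent steps not counted)

2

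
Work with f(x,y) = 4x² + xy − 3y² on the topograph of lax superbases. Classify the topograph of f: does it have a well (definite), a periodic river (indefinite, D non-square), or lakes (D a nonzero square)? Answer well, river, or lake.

D = b²−4ac = 1² − 4·4·(-3) = 49
D = 7² is a perfect square ⇒ form factors over ℤ ⇒ lakes

lake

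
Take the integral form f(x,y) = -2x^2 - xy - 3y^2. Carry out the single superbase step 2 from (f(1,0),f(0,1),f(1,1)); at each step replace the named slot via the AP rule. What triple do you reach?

start (-2,-3,-6) = (f(1,0),f(0,1),f(1,1))
replace slot 2: 2·((-2)+(-6)) − (-3) = -13 → (-2,-13,-6)

-2,-13,-6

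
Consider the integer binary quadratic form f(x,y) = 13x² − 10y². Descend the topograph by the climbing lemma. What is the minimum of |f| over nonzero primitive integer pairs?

descent: ρ → (-10,20,3)  [lands on river]
river: ρ → (3,22,-3)
river: ρ → (-3,20,10)
river: ρ → (10,20,-3)
river: ρ → (-3,22,3)
river: ρ → (3,20,-10)
closes: descent 1, river 6
min |a| on river = 3

3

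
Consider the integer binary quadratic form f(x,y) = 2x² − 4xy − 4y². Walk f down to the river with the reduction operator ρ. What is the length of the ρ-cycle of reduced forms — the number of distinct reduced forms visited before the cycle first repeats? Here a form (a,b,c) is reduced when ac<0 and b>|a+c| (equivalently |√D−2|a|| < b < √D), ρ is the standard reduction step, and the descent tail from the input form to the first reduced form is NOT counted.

D = 48, ⌊√D⌋ = 6
descent: ρ → (-4,4,2)  [lands on river]
river: ρ → (2,4,-4)
ρ-cycle length = 2 (tail of 1 descent step not counted)

2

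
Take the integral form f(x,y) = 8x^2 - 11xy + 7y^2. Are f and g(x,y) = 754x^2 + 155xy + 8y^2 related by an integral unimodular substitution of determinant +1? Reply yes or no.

D₁ = -103, D₂ = -103
f: translate: b→5 (≡-11 mod 16), so (8,-11,7)→(8,5,4)
f: flip: (8,5,4)→(4,-5,8)
f: translate: b→3 (≡-5 mod 8), so (4,-5,8)→(4,3,7)
f: reduced (well bottom): (4,3,7) with a≤c, −a<b≤a
g: flip: (754,155,8)→(8,-155,754)
g: translate: b→5 (≡-155 mod 16), so (8,-155,754)→(8,5,4)
g: flip: (8,5,4)→(4,-5,8)
g: translate: b→3 (≡-5 mod 8), so (4,-5,8)→(4,3,7)
g: reduced (well bottom): (4,3,7) with a≤c, −a<b≤a
reduced forms (4, 3, 7) vs (4, 3, 7) ⇒ equivalent

yes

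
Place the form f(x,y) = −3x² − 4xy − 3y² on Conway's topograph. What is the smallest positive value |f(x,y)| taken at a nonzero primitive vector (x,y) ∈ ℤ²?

translate: b→-2 (≡4 mod 6), so (3,4,3)→(3,-2,2)
flip: (3,-2,2)→(2,2,3)
reduced (well bottom): (2,2,3) with a≤c, −a<b≤a
well minimum |f| = |-2| = 2 (negative-definite)

2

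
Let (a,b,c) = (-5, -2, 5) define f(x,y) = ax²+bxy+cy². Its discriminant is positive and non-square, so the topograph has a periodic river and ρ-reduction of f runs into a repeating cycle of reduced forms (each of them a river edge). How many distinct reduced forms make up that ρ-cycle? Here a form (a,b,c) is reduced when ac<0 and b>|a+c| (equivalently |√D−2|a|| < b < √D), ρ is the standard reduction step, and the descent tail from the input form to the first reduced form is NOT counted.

D = 104, ⌊√D⌋ = 10
descent: ρ → (5,2,-5)  [lands on river]
river: ρ → (-5,8,2)
river: ρ → (2,8,-5)
river: ρ → (-5,2,5)
river: ρ → (5,8,-2)
river: ρ → (-2,8,5)
ρ-cycle length = 6 (tail of 1 descent step not counted)

6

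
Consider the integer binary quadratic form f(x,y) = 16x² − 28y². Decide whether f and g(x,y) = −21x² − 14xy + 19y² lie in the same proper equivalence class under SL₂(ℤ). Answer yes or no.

D₁ = 1792, D₂ = 1792
river cycle of f (length 4): (16, 32, -12), (-12, 40, 4), (4, 40, -12), (-12, 32, 16)
river cycle of g (length 6): (19, 14, -21), (-21, 28, 12), (12, 20, -29), (-29, 38, 3), (3, 40, -16), (-16, 24, 19)
cycles differ ⇒ inequivalent

no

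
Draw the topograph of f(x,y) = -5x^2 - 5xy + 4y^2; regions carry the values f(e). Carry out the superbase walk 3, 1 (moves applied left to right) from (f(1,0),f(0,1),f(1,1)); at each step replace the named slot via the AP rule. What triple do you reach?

start (-5,4,-6) = (f(1,0),f(0,1),f(1,1))
replace slot 3: 2·((-5)+4) − (-6) = 4 → (-5,4,4)
replace slot 1: 2·(4+4) − (-5) = 21 → (21,4,4)

21,4,4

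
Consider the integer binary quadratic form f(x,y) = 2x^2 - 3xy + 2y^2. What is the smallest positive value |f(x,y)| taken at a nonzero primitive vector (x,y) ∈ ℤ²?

translate: b→1 (≡-3 mod 4), so (2,-3,2)→(2,1,1)
flip: (2,1,1)→(1,-1,2)
translate: b→1 (≡-1 mod 2), so (1,-1,2)→(1,1,2)
reduced (well bottom): (1,1,2) with a≤c, −a<b≤a
well minimum = a = 1

1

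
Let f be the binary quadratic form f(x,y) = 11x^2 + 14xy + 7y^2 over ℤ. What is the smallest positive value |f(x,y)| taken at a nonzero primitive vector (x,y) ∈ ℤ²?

translate: b→-8 (≡14 mod 22), so (11,14,7)→(11,-8,4)
flip: (11,-8,4)→(4,8,11)
translate: b→0 (≡8 mod 8), so (4,8,11)→(4,0,7)
reduced (well bottom): (4,0,7) with a≤c, −a<b≤a
well minimum = a = 4

4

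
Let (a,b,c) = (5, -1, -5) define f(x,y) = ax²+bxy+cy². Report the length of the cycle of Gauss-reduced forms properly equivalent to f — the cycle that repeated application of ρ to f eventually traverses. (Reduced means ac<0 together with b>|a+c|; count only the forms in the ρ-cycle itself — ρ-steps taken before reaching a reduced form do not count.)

D = 101, ⌊√D⌋ = 10
descent: ρ → (-5,1,5)  [lands on river]
river: ρ → (5,9,-1)
river: ρ → (-1,9,5)
river: ρ → (5,1,-5)
river: ρ → (-5,9,1)
river: ρ → (1,9,-5)
ρ-cycle length = 6 (tail of 1 descent step not counted)

6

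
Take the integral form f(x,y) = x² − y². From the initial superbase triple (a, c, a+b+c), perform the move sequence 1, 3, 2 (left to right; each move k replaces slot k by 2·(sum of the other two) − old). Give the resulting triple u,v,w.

start (1,-1,0) = (f(1,0),f(0,1),f(1,1))
replace slot 1: 2·((-1)+0) − 1 = -3 → (-3,-1,0)
replace slot 3: 2·((-3)+(-1)) − 0 = -8 → (-3,-1,-8)
replace slot 2: 2·((-3)+(-8)) − (-1) = -21 → (-3,-21,-8)

-3,-21,-8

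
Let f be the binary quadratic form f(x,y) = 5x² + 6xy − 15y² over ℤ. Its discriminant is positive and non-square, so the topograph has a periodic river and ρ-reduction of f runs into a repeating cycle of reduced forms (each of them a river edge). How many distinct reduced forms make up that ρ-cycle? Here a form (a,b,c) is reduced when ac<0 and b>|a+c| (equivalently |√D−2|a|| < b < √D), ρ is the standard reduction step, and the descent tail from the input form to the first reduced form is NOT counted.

D = 336, ⌊√D⌋ = 18
descent: ρ → (-15,-6,5)
descent: ρ → (5,16,-4)  [lands on river]
river: ρ → (-4,16,5)
river: ρ → (5,14,-7)
river: ρ → (-7,14,5)
ρ-cycle length = 4 (tail of 2 descent steps not counted)

4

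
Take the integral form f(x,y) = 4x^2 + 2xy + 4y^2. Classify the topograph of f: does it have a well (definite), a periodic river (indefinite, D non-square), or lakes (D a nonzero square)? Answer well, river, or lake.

D = b²−4ac = 2² − 4·4·4 = -60
D < 0 ⇒ definite ⇒ every region one sign ⇒ single well

well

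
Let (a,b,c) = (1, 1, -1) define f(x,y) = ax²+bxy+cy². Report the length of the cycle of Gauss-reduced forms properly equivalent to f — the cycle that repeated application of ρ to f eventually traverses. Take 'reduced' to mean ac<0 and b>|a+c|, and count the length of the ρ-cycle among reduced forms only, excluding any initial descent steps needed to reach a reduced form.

D = 5, ⌊√D⌋ = 2
river: ρ → (-1,1,1)
river: ρ → (1,1,-1)
ρ-cycle length = 2 (tail of 0 descent steps not counted)

2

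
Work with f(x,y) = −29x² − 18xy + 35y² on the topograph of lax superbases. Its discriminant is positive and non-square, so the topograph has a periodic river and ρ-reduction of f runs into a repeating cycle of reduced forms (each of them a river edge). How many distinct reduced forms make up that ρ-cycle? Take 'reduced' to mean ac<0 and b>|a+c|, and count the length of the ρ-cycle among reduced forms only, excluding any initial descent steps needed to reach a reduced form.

D = 4384, ⌊√D⌋ = 66
descent: ρ → (35,18,-29)  [lands on river]
river: ρ → (-29,40,24)
river: ρ → (24,56,-13)
river: ρ → (-13,48,40)
river: ρ → (40,32,-21)
river: ρ → (-21,52,20)
river: ρ → (20,28,-45)
river: ρ → (-45,62,3)
river: ρ → (3,64,-24)
river: ρ → (-24,32,35)
river: ρ → (35,38,-21)
river: ρ → (-21,46,27)
river: ρ → (27,62,-5)
river: ρ → (-5,58,51)
river: ρ → (51,44,-12)
river: ρ → (-12,52,35)
ρ-cycle length = 16 (tail of 1 descent step not counted)

16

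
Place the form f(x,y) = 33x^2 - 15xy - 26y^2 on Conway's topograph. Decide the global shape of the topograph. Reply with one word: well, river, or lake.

D = b²−4ac = (-15)² − 4·33·(-26) = 3657
D > 0 non-square ⇒ indefinite ⇒ periodic river

river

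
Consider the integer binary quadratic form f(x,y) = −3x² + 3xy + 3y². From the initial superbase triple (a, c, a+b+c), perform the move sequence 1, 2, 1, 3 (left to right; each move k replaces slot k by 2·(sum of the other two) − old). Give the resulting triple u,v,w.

start (-3,3,3) = (f(1,0),f(0,1),f(1,1))
replace slot 1: 2·(3+3) − (-3) = 15 → (15,3,3)
replace slot 2: 2·(15+3) − 3 = 33 → (15,33,3)
replace slot 1: 2·(33+3) − 15 = 57 → (57,33,3)
replace slot 3: 2·(57+33) − 3 = 177 → (57,33,177)

57,33,177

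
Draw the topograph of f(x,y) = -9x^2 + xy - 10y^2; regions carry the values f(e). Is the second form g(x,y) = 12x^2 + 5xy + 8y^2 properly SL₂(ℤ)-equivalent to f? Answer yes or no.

D₁ = -359, D₂ = -359
f is negative-definite; reduce −f:
−f: reduced (well bottom): (9,-1,10) with a≤c, −a<b≤a
flip sign back: reduced form of f is (-9,1,-10)
g: flip: (12,5,8)→(8,-5,12)
g: reduced (well bottom): (8,-5,12) with a≤c, −a<b≤a
reduced forms (-9, 1, -10) vs (8, -5, 12) ⇒ inequivalent

no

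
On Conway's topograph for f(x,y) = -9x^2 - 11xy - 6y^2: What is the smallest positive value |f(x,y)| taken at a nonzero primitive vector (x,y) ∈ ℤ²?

translate: b→-7 (≡11 mod 18), so (9,11,6)→(9,-7,4)
flip: (9,-7,4)→(4,7,9)
translate: b→-1 (≡7 mod 8), so (4,7,9)→(4,-1,6)
reduced (well bottom): (4,-1,6) with a≤c, −a<b≤a
well minimum |f| = |-4| = 4 (negative-definite)

4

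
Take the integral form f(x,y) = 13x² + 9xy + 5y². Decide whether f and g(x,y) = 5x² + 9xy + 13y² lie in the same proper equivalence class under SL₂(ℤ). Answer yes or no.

D₁ = -179, D₂ = -179
f: flip: (13,9,5)→(5,-9,13)
f: translate: b→1 (≡-9 mod 10), so (5,-9,13)→(5,1,9)
f: reduced (well bottom): (5,1,9) with a≤c, −a<b≤a
g: translate: b→-1 (≡9 mod 10), so (5,9,13)→(5,-1,9)
g: reduced (well bottom): (5,-1,9) with a≤c, −a<b≤a
reduced forms (5, 1, 9) vs (5, -1, 9) ⇒ inequivalent

no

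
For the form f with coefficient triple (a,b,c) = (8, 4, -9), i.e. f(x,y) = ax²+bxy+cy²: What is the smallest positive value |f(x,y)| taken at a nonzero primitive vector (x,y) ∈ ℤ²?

river: ρ → (-9,14,3)
river: ρ → (3,16,-4)
river: ρ → (-4,16,3)
river: ρ → (3,14,-9)
river: ρ → (-9,4,8)
river: ρ → (8,12,-5)
river: ρ → (-5,8,12)
river: ρ → (12,16,-1)
river: ρ → (-1,16,12)
river: ρ → (12,8,-5)
river: ρ → (-5,12,8)
river: ρ → (8,4,-9)
closes: descent 0, river 12
min |a| on river = 1

1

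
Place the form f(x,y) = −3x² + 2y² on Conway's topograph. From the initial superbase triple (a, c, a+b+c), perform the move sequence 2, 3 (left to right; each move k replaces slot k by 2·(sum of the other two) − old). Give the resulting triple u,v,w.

start (-3,2,-1) = (f(1,0),f(0,1),f(1,1))
replace slot 2: 2·((-3)+(-1)) − 2 = -10 → (-3,-10,-1)
replace slot 3: 2·((-3)+(-10)) − (-1) = -25 → (-3,-10,-25)

-3,-10,-25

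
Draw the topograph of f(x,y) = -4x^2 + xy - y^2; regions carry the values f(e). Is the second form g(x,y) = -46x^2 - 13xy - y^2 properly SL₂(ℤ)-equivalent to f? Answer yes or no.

D₁ = -15, D₂ = -15
f is negative-definite; reduce −f:
−f: flip: (4,-1,1)→(1,1,4)
−f: reduced (well bottom): (1,1,4) with a≤c, −a<b≤a
flip sign back: reduced form of f is (-1,-1,-4)
g is negative-definite; reduce −g:
−g: flip: (46,13,1)→(1,-13,46)
−g: translate: b→1 (≡-13 mod 2), so (1,-13,46)→(1,1,4)
−g: reduced (well bottom): (1,1,4) with a≤c, −a<b≤a
flip sign back: reduced form of g is (-1,-1,-4)
reduced forms (-1, -1, -4) vs (-1, -1, -4) ⇒ equivalent

yes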